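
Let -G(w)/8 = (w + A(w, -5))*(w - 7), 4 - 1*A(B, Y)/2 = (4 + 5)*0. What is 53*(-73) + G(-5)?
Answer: -3581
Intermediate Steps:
A(B, Y) = 8 (A(B, Y) = 8 - 2*(4 + 5)*0 = 8 - 18*0 = 8 - 2*0 = 8 + 0 = 8)
G(w) = -8*(-7 + w)*(8 + w) (G(w) = -8*(w + 8)*(w - 7) = -8*(8 + w)*(-7 + w) = -8*(-7 + w)*(8 + w))
53*(-73) + G(-5) = 53*(-73) + (448 - 8*(-5) - 8*(-5)**2) = -3869 + (448 + 40 - 8*25) = -3869 + (448 + 40 - 200) = -3869 + 288 = -3581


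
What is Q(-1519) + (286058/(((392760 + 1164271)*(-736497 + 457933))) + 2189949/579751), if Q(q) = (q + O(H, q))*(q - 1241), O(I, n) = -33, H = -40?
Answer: 1058076721575469070191/247010820194138 ≈ 4.2835e+6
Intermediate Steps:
Q(q) = (-1241 + q)*(-33 + q) (Q(q) = (q - 33)*(q - 1241) = (-33 + q)*(-1241 + q) = (-1241 + q)*(-33 + q))
Q(-1519) + (286058/(((392760 + 1164271)*(-736497 + 457933))) + 2189949/579751) = (40953 + (-1519)² - 1274*(-1519)) + (286058/(((392760 + 1164271)*(-736497 + 457933))) + 2189949/579751) = (40953 + 2307361 + 1935206) + (286058/((1557031*(-278564))) + 2189949*(1/579751)) = 4283520 + (286058/(-433732783484) + 2189949/579751) = 4283520 + (286058*(-1/433732783484) + 2189949/579751) = 4283520 + (-281/426063638 + 2189949/579751) = 4283520 + 933057475064431/247010820194138 = 1058076721575469070191/247010820194138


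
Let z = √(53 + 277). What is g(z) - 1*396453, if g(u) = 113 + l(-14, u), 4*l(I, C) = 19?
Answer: -1585341/4 ≈ -3.9634e+5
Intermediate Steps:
l(I, C) = 19/4 (l(I, C) = (¼)*19 = 19/4)
z = √330 ≈ 18.166
g(u) = 471/4 (g(u) = 113 + 19/4 = 471/4)
g(z) - 1*396453 = 471/4 - 1*396453 = 471/4 - 396453 = -1585341/4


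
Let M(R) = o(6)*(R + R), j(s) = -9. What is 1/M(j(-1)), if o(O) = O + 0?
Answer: -1/108 ≈ -0.0092593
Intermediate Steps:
o(O) = O
M(R) = 12*R (M(R) = 6*(R + R) = 6*(2*R) = 12*R)
1/M(j(-1)) = 1/(12*(-9)) = 1/(-108) = -1/108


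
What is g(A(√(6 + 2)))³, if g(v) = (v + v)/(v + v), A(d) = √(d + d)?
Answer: 1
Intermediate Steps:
A(d) = √2*√d (A(d) = √(2*d) = √2*√d)
g(v) = 1 (g(v) = (2*v)/((2*v)) = (2*v)*(1/(2*v)) = 1)
g(A(√(6 + 2)))³ = 1³ = 1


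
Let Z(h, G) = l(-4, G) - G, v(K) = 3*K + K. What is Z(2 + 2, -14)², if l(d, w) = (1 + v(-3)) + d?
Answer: 1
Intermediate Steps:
v(K) = 4*K
l(d, w) = -11 + d (l(d, w) = (1 + 4*(-3)) + d = (1 - 12) + d = -11 + d)
Z(h, G) = -15 - G (Z(h, G) = (-11 - 4) - G = -15 - G)
Z(2 + 2, -14)² = (-15 - 1*(-14))² = (-15 + 14)² = (-1)² = 1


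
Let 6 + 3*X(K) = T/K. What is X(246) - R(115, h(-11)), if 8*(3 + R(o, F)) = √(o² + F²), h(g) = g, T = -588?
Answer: 25/123 - √13346/8 ≈ -14.237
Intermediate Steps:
R(o, F) = -3 + √(F² + o²)/8 (R(o, F) = -3 + √(o² + F²)/8 = -3 + √(F² + o²)/8)
X(K) = -2 - 196/K (X(K) = -2 + (-588/K)/3 = -2 - 196/K)
X(246) - R(115, h(-11)) = (-2 - 196/246) - (-3 + √((-11)² + 115²)/8) = (-2 - 196*1/246) - (-3 + √(121 + 13225)/8) = (-2 - 98/123) - (-3 + √13346/8) = -344/123 + (3 - √13346/8) = 25/123 - √13346/8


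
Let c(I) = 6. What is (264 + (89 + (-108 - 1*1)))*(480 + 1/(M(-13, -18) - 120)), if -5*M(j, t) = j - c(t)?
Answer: 68045500/581 ≈ 1.1712e+5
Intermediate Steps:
M(j, t) = 6/5 - j/5 (M(j, t) = -(j - 1*6)/5 = -(j - 6)/5 = -(-6 + j)/5 = 6/5 - j/5)
(264 + (89 + (-108 - 1*1)))*(480 + 1/(M(-13, -18) - 120)) = (264 + (89 + (-108 - 1*1)))*(480 + 1/((6/5 - ⅕*(-13)) - 120)) = (264 + (89 + (-108 - 1)))*(480 + 1/((6/5 + 13/5) - 120)) = (264 + (89 - 109))*(480 + 1/(19/5 - 120)) = (264 - 20)*(480 + 1/(-581/5)) = 244*(480 - 5/581) = 244*(278875/581) = 68045500/581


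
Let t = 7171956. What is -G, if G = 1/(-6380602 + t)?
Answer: -1/791354 ≈ -1.2637e-6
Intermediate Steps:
G = 1/791354 (G = 1/(-6380602 + 7171956) = 1/791354 ≈ 1.2637e-6)
-G = -1*1/791354 = -1/791354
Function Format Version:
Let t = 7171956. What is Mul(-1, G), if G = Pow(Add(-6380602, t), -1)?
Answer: Rational(-1, 791354) ≈ -1.2637e-6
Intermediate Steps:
G = Rational(1, 791354) (G = Pow(Add(-6380602, 7171956), -1) = Pow(791354, -1) = Rational(1, 791354) ≈ 1.2637e-6)
Mul(-1, G) = Mul(-1, Rational(1, 791354)) = Rational(-1, 791354)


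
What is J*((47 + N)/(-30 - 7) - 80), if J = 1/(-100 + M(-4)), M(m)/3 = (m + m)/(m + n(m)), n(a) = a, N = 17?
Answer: 3024/3589 ≈ 0.84257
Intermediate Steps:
M(m) = 3 (M(m) = 3*((m + m)/(m + m)) = 3*((2*m)/((2*m))) = 3*((2*m)*(1/(2*m))) = 3*1 = 3)
J = -1/97 (J = 1/(-100 + 3) = 1/(-97) = -1/97 ≈ -0.010309)
J*((47 + N)/(-30 - 7) - 80) = -((47 + 17)/(-30 - 7) - 80)/97 = -(64/(-37) - 80)/97 = -(64*(-1/37) - 80)/97 = -(-64/37 - 80)/97 = -1/97*(-3024/37) = 3024/3589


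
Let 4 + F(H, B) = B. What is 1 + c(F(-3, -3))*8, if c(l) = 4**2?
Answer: 129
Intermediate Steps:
F(H, B) = -4 + B
c(l) = 16
1 + c(F(-3, -3))*8 = 1 + 16*8 = 1 + 128 = 129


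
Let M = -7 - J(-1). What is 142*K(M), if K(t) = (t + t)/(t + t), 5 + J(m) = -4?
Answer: 142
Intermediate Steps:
J(m) = -9 (J(m) = -5 - 4 = -9)
M = 2 (M = -7 - 1*(-9) = -7 + 9 = 2)
K(t) = 1 (K(t) = (2*t)/((2*t)) = (2*t)*(1/(2*t)) = 1)
142*K(M) = 142*1 = 142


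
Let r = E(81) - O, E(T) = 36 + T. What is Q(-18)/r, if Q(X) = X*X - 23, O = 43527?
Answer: -301/43410 ≈ -0.0069339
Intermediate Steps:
Q(X) = -23 + X² (Q(X) = X² - 23 = -23 + X²)
r = -43410 (r = (36 + 81) - 1*43527 = 117 - 43527 = -43410)
Q(-18)/r = (-23 + (-18)²)/(-43410) = (-23 + 324)*(-1/43410) = 301*(-1/43410) = -301/43410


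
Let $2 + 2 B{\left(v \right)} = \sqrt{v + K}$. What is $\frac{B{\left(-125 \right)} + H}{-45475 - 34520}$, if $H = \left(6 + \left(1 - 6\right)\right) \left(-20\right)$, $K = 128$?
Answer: $\frac{7}{26665} - \frac{\sqrt{3}}{159990} \approx 0.00025169$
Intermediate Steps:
$B{\left(v \right)} = -1 + \frac{\sqrt{128 + v}}{2}$ ($B{\left(v \right)} = -1 + \frac{\sqrt{v + 128}}{2} = -1 + \frac{\sqrt{128 + v}}{2}$)
$H = -20$ ($H = \left(6 + \left(1 - 6\right)\right) \left(-20\right) = \left(6 - 5\right) \left(-20\right) = 1 \left(-20\right) = -20$)
$\frac{B{\left(-125 \right)} + H}{-45475 - 34520} = \frac{\left(-1 + \frac{\sqrt{128 - 125}}{2}\right) - 20}{-45475 - 34520} = \frac{\left(-1 + \frac{\sqrt{3}}{2}\right) - 20}{-79995} = \left(-21 + \frac{\sqrt{3}}{2}\right) \left(- \frac{1}{79995}\right) = \frac{7}{26665} - \frac{\sqrt{3}}{159990}$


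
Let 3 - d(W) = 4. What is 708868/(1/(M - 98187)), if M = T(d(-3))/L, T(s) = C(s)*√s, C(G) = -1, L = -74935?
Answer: -69601622316 + 708868*I/74935 ≈ -6.9602e+10 + 9.4598*I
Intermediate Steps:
d(W) = -1 (d(W) = 3 - 1*4 = 3 - 4 = -1)
T(s) = -√s
M = I/74935 (M = -√(-1)/(-74935) = -I*(-1/74935) = I/74935 ≈ 1.3345e-5*I)
708868/(1/(M - 98187)) = 708868/(1/(I/74935 - 98187)) = 708868/(1/(-98187 + I/74935)) = 708868/((5615254225*(-98187 - I/74935)/54134908234579694026)) = 708868*(-98187 + I/74935) = -69601622316 + 708868*I/74935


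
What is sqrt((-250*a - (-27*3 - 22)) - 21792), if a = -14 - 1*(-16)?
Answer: I*sqrt(22189) ≈ 148.96*I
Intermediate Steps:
a = 2 (a = -14 + 16 = 2)
sqrt((-250*a - (-27*3 - 22)) - 21792) = sqrt((-250*2 - (-27*3 - 22)) - 21792) = sqrt((-500 - (-81 - 22)) - 21792) = sqrt((-500 - 1*(-103)) - 21792) = sqrt((-500 + 103) - 21792) = sqrt(-397 - 21792) = sqrt(-22189) = I*sqrt(22189)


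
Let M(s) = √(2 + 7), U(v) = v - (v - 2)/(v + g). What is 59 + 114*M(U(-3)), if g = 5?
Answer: 401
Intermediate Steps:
U(v) = v - (-2 + v)/(5 + v) (U(v) = v - (v - 2)/(v + 5) = v - (-2 + v)/(5 + v))
M(s) = 3 (M(s) = √9 = 3)
59 + 114*M(U(-3)) = 59 + 114*3 = 59 + 342 = 401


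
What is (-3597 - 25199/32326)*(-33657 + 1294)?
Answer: 3763875833023/32326 ≈ 1.1643e+8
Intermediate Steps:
(-3597 - 25199/32326)*(-33657 + 1294) = (-3597 - 25199*1/32326)*(-32363) = (-3597 - 25199/32326)*(-32363) = -116301821/32326*(-32363) = 3763875833023/32326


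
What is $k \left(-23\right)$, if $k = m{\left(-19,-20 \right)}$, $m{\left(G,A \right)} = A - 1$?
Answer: $483$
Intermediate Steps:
$m{\left(G,A \right)} = -1 + A$
$k = -21$ ($k = -1 - 20 = -21$)
$k \left(-23\right) = \left(-21\right) \left(-23\right) = 483$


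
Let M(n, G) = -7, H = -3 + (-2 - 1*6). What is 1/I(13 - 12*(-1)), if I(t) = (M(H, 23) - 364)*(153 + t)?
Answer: -1/66038 ≈ -1.5143e-5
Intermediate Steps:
H = -11 (H = -3 + (-2 - 6) = -3 - 8 = -11)
I(t) = -56763 - 371*t (I(t) = (-7 - 364)*(153 + t) = -371*(153 + t) = -56763 - 371*t)
1/I(13 - 12*(-1)) = 1/(-56763 - 371*(13 - 12*(-1))) = 1/(-56763 - 371*(13 + 12)) = 1/(-56763 - 371*25) = 1/(-56763 - 9275) = 1/(-66038) = -1/66038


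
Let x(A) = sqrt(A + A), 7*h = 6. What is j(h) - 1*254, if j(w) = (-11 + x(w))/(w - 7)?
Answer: -10845/43 - 2*sqrt(21)/43 ≈ -252.42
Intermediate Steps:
h = 6/7 (h = (1/7)*6 = 6/7 ≈ 0.85714)
x(A) = sqrt(2)*sqrt(A) (x(A) = sqrt(2*A) = sqrt(2)*sqrt(A))
j(w) = (-11 + sqrt(2)*sqrt(w))/(-7 + w) (j(w) = (-11 + sqrt(2)*sqrt(w))/(w - 7) = (-11 + sqrt(2)*sqrt(w))/(-7 + w))
j(h) - 1*254 = (-11 + sqrt(2)*sqrt(6/7))/(-7 + 6/7) - 1*254 = (-11 + sqrt(2)*(sqrt(42)/7))/(-43/7) - 254 = -7*(-11 + 2*sqrt(21)/7)/43 - 254 = (77/43 - 2*sqrt(21)/43) - 254 = -10845/43 - 2*sqrt(21)/43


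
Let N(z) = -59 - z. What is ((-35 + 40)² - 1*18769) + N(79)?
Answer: -18882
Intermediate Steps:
((-35 + 40)² - 1*18769) + N(79) = ((-35 + 40)² - 1*18769) + (-59 - 1*79) = (5² - 18769) + (-59 - 79) = (25 - 18769) - 138 = -18744 - 138 = -18882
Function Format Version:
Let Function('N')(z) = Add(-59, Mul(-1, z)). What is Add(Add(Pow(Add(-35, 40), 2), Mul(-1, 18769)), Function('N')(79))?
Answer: -18882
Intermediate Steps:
Add(Add(Pow(Add(-35, 40), 2), Mul(-1, 18769)), Function('N')(79)) = Add(Add(Pow(Add(-35, 40), 2), Mul(-1, 18769)), Add(-59, Mul(-1, 79))) = Add(Add(Pow(5, 2), -18769), Add(-59, -79)) = Add(Add(25, -18769), -138) = Add(-18744, -138) = -18882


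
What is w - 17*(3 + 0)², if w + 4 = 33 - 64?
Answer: -188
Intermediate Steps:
w = -35 (w = -4 + (33 - 64) = -4 - 31 = -35)
w - 17*(3 + 0)² = -35 - 17*(3 + 0)² = -35 - 17*3² = -35 - 17*9 = -35 - 153 = -188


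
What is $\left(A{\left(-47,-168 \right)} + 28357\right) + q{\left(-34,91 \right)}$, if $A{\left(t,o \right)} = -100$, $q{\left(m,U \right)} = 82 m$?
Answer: $25469$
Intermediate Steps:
$\left(A{\left(-47,-168 \right)} + 28357\right) + q{\left(-34,91 \right)} = \left(-100 + 28357\right) + 82 \left(-34\right) = 28257 - 2788 = 25469$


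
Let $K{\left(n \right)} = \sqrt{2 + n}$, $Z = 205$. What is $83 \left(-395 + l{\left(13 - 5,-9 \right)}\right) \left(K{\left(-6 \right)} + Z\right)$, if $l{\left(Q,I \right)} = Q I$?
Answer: $-7946005 - 77522 i \approx -7.946 \cdot 10^{6} - 77522.0 i$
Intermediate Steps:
$l{\left(Q,I \right)} = I Q$
$83 \left(-395 + l{\left(13 - 5,-9 \right)}\right) \left(K{\left(-6 \right)} + Z\right) = 83 \left(-395 - 9 \left(13 - 5\right)\right) \left(\sqrt{2 - 6} + 205\right) = 83 \left(-395 - 72\right) \left(\sqrt{-4} + 205\right) = 83 \left(-395 - 72\right) \left(2 i + 205\right) = 83 \left(- 467 \left(205 + 2 i\right)\right) = 83 \left(-95735 - 934 i\right) = -7946005 - 77522 i$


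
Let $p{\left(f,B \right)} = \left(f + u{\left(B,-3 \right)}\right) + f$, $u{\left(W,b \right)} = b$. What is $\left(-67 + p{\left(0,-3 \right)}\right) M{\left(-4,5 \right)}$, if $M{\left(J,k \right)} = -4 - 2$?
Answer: $420$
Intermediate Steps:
$M{\left(J,k \right)} = -6$
$p{\left(f,B \right)} = -3 + 2 f$ ($p{\left(f,B \right)} = \left(f - 3\right) + f = \left(-3 + f\right) + f = -3 + 2 f$)
$\left(-67 + p{\left(0,-3 \right)}\right) M{\left(-4,5 \right)} = \left(-67 + \left(-3 + 2 \cdot 0\right)\right) \left(-6\right) = \left(-67 + \left(-3 + 0\right)\right) \left(-6\right) = \left(-67 - 3\right) \left(-6\right) = \left(-70\right) \left(-6\right) = 420$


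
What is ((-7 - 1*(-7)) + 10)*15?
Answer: 150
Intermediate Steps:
((-7 - 1*(-7)) + 10)*15 = ((-7 + 7) + 10)*15 = (0 + 10)*15 = 10*15 = 150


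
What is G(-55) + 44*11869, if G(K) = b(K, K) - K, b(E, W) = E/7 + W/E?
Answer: 3655989/7 ≈ 5.2228e+5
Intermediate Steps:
b(E, W) = E/7 + W/E (b(E, W) = E*(⅐) + W/E = E/7 + W/E)
G(K) = 1 - 6*K/7 (G(K) = (K/7 + K/K) - K = (K/7 + 1) - K = (1 + K/7) - K = 1 - 6*K/7)
G(-55) + 44*11869 = (1 - 6/7*(-55)) + 44*11869 = (1 + 330/7) + 522236 = 337/7 + 522236 = 3655989/7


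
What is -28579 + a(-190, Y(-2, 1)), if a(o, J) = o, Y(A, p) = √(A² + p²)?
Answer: -28769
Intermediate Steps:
-28579 + a(-190, Y(-2, 1)) = -28579 - 190 = -28769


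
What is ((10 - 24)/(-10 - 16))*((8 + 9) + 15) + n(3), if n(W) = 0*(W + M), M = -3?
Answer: 224/13 ≈ 17.231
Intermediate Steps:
n(W) = 0 (n(W) = 0*(W - 3) = 0*(-3 + W) = 0)
((10 - 24)/(-10 - 16))*((8 + 9) + 15) + n(3) = ((10 - 24)/(-10 - 16))*((8 + 9) + 15) + 0 = (-14/(-26))*(17 + 15) + 0 = -14*(-1/26)*32 + 0 = (7/13)*32 + 0 = 224/13 + 0 = 224/13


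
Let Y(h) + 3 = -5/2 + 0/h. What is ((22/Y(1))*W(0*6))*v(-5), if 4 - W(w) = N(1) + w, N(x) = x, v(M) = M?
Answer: 60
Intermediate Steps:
W(w) = 3 - w (W(w) = 4 - (1 + w) = 4 + (-1 - w) = 3 - w)
Y(h) = -11/2 (Y(h) = -3 + (-5/2 + 0/h) = -3 + (-5*½ + 0) = -3 + (-5/2 + 0) = -3 - 5/2 = -11/2)
((22/Y(1))*W(0*6))*v(-5) = ((22/(-11/2))*(3 - 0*6))*(-5) = ((22*(-2/11))*(3 - 1*0))*(-5) = -4*(3 + 0)*(-5) = -4*3*(-5) = -12*(-5) = 60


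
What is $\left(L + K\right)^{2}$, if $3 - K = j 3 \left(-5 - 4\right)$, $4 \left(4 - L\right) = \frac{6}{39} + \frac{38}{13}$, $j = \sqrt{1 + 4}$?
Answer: $\frac{622566}{169} + \frac{4374 \sqrt{5}}{13} \approx 4436.2$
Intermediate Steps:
$j = \sqrt{5} \approx 2.2361$
$L = \frac{42}{13}$ ($L = 4 - \frac{\frac{6}{39} + \frac{38}{13}}{4} = 4 - \frac{6 \cdot \frac{1}{39} + 38 \cdot \frac{1}{13}}{4} = 4 - \frac{\frac{2}{13} + \frac{38}{13}}{4} = 4 - \frac{10}{13} = \frac{42}{13} \approx 3.2308$)
$K = 3 + 27 \sqrt{5}$ ($K = 3 - \sqrt{5} \cdot 3 \left(-5 - 4\right) = 3 - \sqrt{5} \cdot 3 \left(-9\right) = 3 - \sqrt{5} \left(-27\right) = 3 - - 27 \sqrt{5} = 3 + 27 \sqrt{5} \approx 63.374$)
$\left(L + K\right)^{2} = \left(\frac{42}{13} + \left(3 + 27 \sqrt{5}\right)\right)^{2} = \left(\frac{81}{13} + 27 \sqrt{5}\right)^{2}$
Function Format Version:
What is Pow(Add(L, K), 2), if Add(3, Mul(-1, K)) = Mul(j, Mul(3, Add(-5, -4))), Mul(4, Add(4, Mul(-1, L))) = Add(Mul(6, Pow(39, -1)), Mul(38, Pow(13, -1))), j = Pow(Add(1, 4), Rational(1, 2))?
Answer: Add(Rational(622566, 169), Mul(Rational(4374, 13), Pow(5, Rational(1, 2)))) ≈ 4436.2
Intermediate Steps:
j = Pow(5, Rational(1, 2)) ≈ 2.2361
L = Rational(42, 13) (L = Add(4, Mul(Rational(-1, 4), Add(Mul(6, Pow(39, -1)), Mul(38, Pow(13, -1))))) = Add(4, Mul(Rational(-1, 4), Add(Mul(6, Rational(1, 39)), Mul(38, Rational(1, 13))))) = Add(4, Mul(Rational(-1, 4), Add(Rational(2, 13), Rational(38, 13)))) = Add(4, Mul(Rational(-1, 4), Rational(40, 13))) = Add(4, Rational(-10, 13)) = Rational(42, 13) ≈ 3.2308)
K = Add(3, Mul(27, Pow(5, Rational(1, 2)))) (K = Add(3, Mul(-1, Mul(Pow(5, Rational(1, 2)), Mul(3, Add(-5, -4))))) = Add(3, Mul(-1, Mul(Pow(5, Rational(1, 2)), Mul(3, -9)))) = Add(3, Mul(-1, Mul(Pow(5, Rational(1, 2)), -27))) = Add(3, Mul(-1, Mul(-27, Pow(5, Rational(1, 2))))) = Add(3, Mul(27, Pow(5, Rational(1, 2)))) ≈ 63.374)
Pow(Add(L, K), 2) = Pow(Add(Rational(42, 13), Add(3, Mul(27, Pow(5, Rational(1, 2))))), 2) = Pow(Add(Rational(81, 13), Mul(27, Pow(5, Rational(1, 2)))), 2)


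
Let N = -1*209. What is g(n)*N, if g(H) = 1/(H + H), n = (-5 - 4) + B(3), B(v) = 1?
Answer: 209/16 ≈ 13.063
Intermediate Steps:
n = -8 (n = (-5 - 4) + 1 = -9 + 1 = -8)
N = -209
g(H) = 1/(2*H)
g(n)*N = ((1/2)/(-8))*(-209) = ((1/2)*(-1/8))*(-209) = -1/16*(-209) = 209/16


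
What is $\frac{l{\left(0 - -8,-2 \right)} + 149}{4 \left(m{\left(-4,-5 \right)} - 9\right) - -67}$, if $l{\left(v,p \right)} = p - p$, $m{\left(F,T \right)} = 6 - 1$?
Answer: $\frac{149}{51} \approx 2.9216$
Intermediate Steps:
$m{\left(F,T \right)} = 5$ ($m{\left(F,T \right)} = 6 - 1 = 5$)
$l{\left(v,p \right)} = 0$
$\frac{l{\left(0 - -8,-2 \right)} + 149}{4 \left(m{\left(-4,-5 \right)} - 9\right) - -67} = \frac{0 + 149}{4 \left(5 - 9\right) - -67} = \frac{149}{4 \left(-4\right) + 67} = \frac{149}{-16 + 67} = \frac{149}{51}$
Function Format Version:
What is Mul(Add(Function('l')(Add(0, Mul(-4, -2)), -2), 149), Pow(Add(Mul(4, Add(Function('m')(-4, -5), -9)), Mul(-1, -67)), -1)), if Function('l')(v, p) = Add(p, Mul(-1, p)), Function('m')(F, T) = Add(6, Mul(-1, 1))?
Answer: Rational(149, 51) ≈ 2.9216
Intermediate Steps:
Function('m')(F, T) = 5 (Function('m')(F, T) = Add(6, -1) = 5)
Function('l')(v, p) = 0
Mul(Add(Function('l')(Add(0, Mul(-4, -2)), -2), 149), Pow(Add(Mul(4, Add(Function('m')(-4, -5), -9)), Mul(-1, -67)), -1)) = Mul(Add(0, 149), Pow(Add(Mul(4, Add(5, -9)), Mul(-1, -67)), -1)) = Mul(149, Pow(Add(Mul(4, -4), 67), -1)) = Mul(149, Pow(Add(-16, 67), -1)) = Mul(149, Pow(51, -1)) = Mul(149, Rational(1, 51)) = Rational(149, 51)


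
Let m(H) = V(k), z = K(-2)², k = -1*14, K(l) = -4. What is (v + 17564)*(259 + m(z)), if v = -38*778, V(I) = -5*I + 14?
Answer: -4116000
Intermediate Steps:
k = -14
z = 16 (z = (-4)² = 16)
V(I) = 14 - 5*I
m(H) = 84 (m(H) = 14 - 5*(-14) = 14 + 70 = 84)
v = -29564
(v + 17564)*(259 + m(z)) = (-29564 + 17564)*(259 + 84) = -12000*343 = -4116000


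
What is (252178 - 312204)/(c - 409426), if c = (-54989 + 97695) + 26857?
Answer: 60026/339863 ≈ 0.17662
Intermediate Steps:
c = 69563 (c = 42706 + 26857 = 69563)
(252178 - 312204)/(c - 409426) = (252178 - 312204)/(69563 - 409426) = -60026/(-339863) = -60026*(-1/339863) = 60026/339863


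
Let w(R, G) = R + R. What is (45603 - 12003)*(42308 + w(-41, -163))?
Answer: 1418793600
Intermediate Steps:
w(R, G) = 2*R
(45603 - 12003)*(42308 + w(-41, -163)) = (45603 - 12003)*(42308 + 2*(-41)) = 33600*(42308 - 82) = 33600*42226 = 1418793600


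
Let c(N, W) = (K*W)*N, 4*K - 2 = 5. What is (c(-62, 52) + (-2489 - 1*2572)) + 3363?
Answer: -7340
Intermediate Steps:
K = 7/4 (K = ½ + (¼)*5 = ½ + 5/4 = 7/4 ≈ 1.7500)
c(N, W) = 7*N*W/4 (c(N, W) = (7*W/4)*N = 7*N*W/4)
(c(-62, 52) + (-2489 - 1*2572)) + 3363 = ((7/4)*(-62)*52 + (-2489 - 1*2572)) + 3363 = (-5642 + (-2489 - 2572)) + 3363 = (-5642 - 5061) + 3363 = -10703 + 3363 = -7340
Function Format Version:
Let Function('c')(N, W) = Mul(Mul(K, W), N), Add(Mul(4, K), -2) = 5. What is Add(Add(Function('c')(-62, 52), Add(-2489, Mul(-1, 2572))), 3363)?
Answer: -7340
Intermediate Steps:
K = Rational(7, 4) (K = Add(Rational(1, 2), Mul(Rational(1, 4), 5)) = Add(Rational(1, 2), Rational(5, 4)) = Rational(7, 4) ≈ 1.7500)
Function('c')(N, W) = Mul(Rational(7, 4), N, W) (Function('c')(N, W) = Mul(Mul(Rational(7, 4), W), N) = Mul(Rational(7, 4), N, W))
Add(Add(Function('c')(-62, 52), Add(-2489, Mul(-1, 2572))), 3363) = Add(Add(Mul(Rational(7, 4), -62, 52), Add(-2489, Mul(-1, 2572))), 3363) = Add(Add(-5642, Add(-2489, -2572)), 3363) = Add(Add(-5642, -5061), 3363) = Add(-10703, 3363) = -7340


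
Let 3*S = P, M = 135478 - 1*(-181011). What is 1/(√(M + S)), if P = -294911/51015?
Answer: 3*√823667173418470/48436764094 ≈ 0.0017776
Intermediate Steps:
P = -294911/51015 (P = -294911*1/51015 = -294911/51015 ≈ -5.7809)
M = 316489 (M = 135478 + 181011 = 316489)
S = -294911/153045 (S = (⅓)*(-294911/51015) = -294911/153045 ≈ -1.9270)
1/(√(M + S)) = 1/(√(316489 - 294911/153045)) = 1/(√(48436764094/153045)) = 1/(√823667173418470/51015) = 3*√823667173418470/48436764094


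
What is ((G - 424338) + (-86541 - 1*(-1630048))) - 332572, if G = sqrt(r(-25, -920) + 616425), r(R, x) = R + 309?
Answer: 786597 + sqrt(616709) ≈ 7.8738e+5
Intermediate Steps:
r(R, x) = 309 + R
G = sqrt(616709) (G = sqrt((309 - 25) + 616425) = sqrt(284 + 616425) = sqrt(616709) ≈ 785.31)
((G - 424338) + (-86541 - 1*(-1630048))) - 332572 = ((sqrt(616709) - 424338) + (-86541 - 1*(-1630048))) - 332572 = ((-424338 + sqrt(616709)) + (-86541 + 1630048)) - 332572 = ((-424338 + sqrt(616709)) + 1543507) - 332572 = (1119169 + sqrt(616709)) - 332572 = 786597 + sqrt(616709)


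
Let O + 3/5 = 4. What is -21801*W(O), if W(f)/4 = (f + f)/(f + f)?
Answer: -87204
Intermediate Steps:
O = 17/5 (O = -3/5 + 4 = 17/5 ≈ 3.4000)
W(f) = 4 (W(f) = 4*((f + f)/(f + f)) = 4*((2*f)/((2*f))) = 4*((2*f)*(1/(2*f))) = 4*1 = 4)
-21801*W(O) = -21801*4 = -87204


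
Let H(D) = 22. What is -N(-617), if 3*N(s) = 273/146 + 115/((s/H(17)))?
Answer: 200939/270246 ≈ 0.74354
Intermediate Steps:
N(s) = 91/146 + 2530/(3*s) (N(s) = (273/146 + 115/((s/22)))/3 = (273/146 + 115*(22/s))/3 = (273/146 + 2530/s)/3 = 91/146 + 2530/(3*s))
-N(-617) = -(369380 + 273*(-617))/(438*(-617)) = -(-1)*(369380 - 168441)/(438*617) = -(-1)*200939/(438*617) = -1*(-200939/270246) = 200939/270246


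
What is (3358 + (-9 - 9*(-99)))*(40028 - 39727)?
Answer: 1276240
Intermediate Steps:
(3358 + (-9 - 9*(-99)))*(40028 - 39727) = (3358 + (-9 + 891))*301 = (3358 + 882)*301 = 4240*301 = 1276240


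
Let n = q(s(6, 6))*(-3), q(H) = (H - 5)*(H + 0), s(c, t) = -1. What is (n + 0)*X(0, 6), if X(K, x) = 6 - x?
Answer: 0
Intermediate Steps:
q(H) = H*(-5 + H) (q(H) = (-5 + H)*H = H*(-5 + H))
n = -18 (n = -(-5 - 1)*(-3) = -1*(-6)*(-3) = 6*(-3) = -18)
(n + 0)*X(0, 6) = (-18 + 0)*(6 - 1*6) = -18*(6 - 6) = -18*0 = 0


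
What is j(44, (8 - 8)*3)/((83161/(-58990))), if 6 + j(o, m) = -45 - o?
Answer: 5604050/83161 ≈ 67.388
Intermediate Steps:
j(o, m) = -51 - o (j(o, m) = -6 + (-45 - o) = -51 - o)
j(44, (8 - 8)*3)/((83161/(-58990))) = (-51 - 1*44)/((83161/(-58990))) = (-51 - 44)/((83161*(-1/58990))) = -95/(-83161/58990) = -95*(-58990/83161) = 5604050/83161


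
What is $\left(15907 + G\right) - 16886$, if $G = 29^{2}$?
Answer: $-138$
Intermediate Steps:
$G = 841$
$\left(15907 + G\right) - 16886 = \left(15907 + 841\right) - 16886 = 16748 - 16886 = -138$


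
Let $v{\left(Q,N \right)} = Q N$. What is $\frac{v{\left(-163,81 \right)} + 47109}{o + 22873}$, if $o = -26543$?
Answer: $- \frac{16953}{1835} \approx -9.2387$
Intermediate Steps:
$v{\left(Q,N \right)} = N Q$
$\frac{v{\left(-163,81 \right)} + 47109}{o + 22873} = \frac{81 \left(-163\right) + 47109}{-26543 + 22873} = \frac{-13203 + 47109}{-3670} = 33906 \left(- \frac{1}{3670}\right) = - \frac{16953}{1835}$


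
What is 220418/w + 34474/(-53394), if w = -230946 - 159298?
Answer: -573233417/473561094 ≈ -1.2105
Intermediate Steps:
w = -390244
220418/w + 34474/(-53394) = 220418/(-390244) + 34474/(-53394) = 220418*(-1/390244) + 34474*(-1/53394) = -110209/195122 - 1567/2427 = -573233417/473561094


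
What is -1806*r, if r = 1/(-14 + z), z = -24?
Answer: 903/19 ≈ 47.526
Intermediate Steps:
r = -1/38 (r = 1/(-14 - 24) = 1/(-38) = -1/38 ≈ -0.026316)
-1806*r = -1806*(-1/38) = 903/19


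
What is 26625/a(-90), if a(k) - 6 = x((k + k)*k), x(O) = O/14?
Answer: 62125/2714 ≈ 22.891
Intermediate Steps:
x(O) = O/14 (x(O) = O*(1/14) = O/14)
a(k) = 6 + k²/7 (a(k) = 6 + ((k + k)*k)/14 = 6 + ((2*k)*k)/14 = 6 + (2*k²)/14 = 6 + k²/7)
26625/a(-90) = 26625/(6 + (⅐)*(-90)²) = 26625/(6 + (⅐)*8100) = 26625/(6 + 8100/7) = 26625/(8142/7) = 26625*(7/8142) = 62125/2714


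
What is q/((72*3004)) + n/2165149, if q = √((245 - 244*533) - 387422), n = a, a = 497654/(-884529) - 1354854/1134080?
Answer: -881393551043/1085959329741699840 + I*√517229/216288 ≈ -8.1163e-7 + 0.0033251*I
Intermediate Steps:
a = -881393551043/501563324160 (a = 497654*(-1/884529) - 1354854*1/1134080 = -497654/884529 - 677427/567040 = -881393551043/501563324160 ≈ -1.7573)
n = -881393551043/501563324160 ≈ -1.7573
q = I*√517229 (q = √((245 - 130052) - 387422) = √(-129807 - 387422) = √(-517229) = I*√517229 ≈ 719.19*I)
q/((72*3004)) + n/2165149 = (I*√517229)/((72*3004)) - 881393551043/501563324160/2165149 = (I*√517229)/216288 - 881393551043/501563324160*1/2165149 = (I*√517229)*(1/216288) - 881393551043/1085959329741699840 = I*√517229/216288 - 881393551043/1085959329741699840 = -881393551043/1085959329741699840 + I*√517229/216288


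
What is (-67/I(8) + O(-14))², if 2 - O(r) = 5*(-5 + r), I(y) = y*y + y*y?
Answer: 152497801/16384 ≈ 9307.7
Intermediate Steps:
I(y) = 2*y² (I(y) = y² + y² = 2*y²)
O(r) = 27 - 5*r (O(r) = 2 - 5*(-5 + r) = 2 - (-25 + 5*r) = 2 + (25 - 5*r) = 27 - 5*r)
(-67/I(8) + O(-14))² = (-67/(2*8²) + (27 - 5*(-14)))² = (-67/(2*64) + (27 + 70))² = (-67/128 + 97)² = (12349/128)² = 152497801/16384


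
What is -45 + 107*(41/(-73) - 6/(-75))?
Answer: -176178/1825 ≈ -96.536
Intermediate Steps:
-45 + 107*(41/(-73) - 6/(-75)) = -45 + 107*(41*(-1/73) - 6*(-1/75)) = -45 + 107*(-41/73 + 2/25) = -45 + 107*(-879/1825) = -45 - 94053/1825 = -176178/1825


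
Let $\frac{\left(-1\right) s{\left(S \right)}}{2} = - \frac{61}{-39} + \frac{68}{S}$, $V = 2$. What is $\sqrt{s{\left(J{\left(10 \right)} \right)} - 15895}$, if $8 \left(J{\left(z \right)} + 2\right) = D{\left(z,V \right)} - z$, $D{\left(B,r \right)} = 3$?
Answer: $\frac{i \sqrt{12753715533}}{897} \approx 125.9 i$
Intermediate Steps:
$J{\left(z \right)} = - \frac{13}{8} - \frac{z}{8}$ ($J{\left(z \right)} = -2 + \frac{3 - z}{8} = -2 - \left(- \frac{3}{8} + \frac{z}{8}\right) = - \frac{13}{8} - \frac{z}{8}$)
$s{\left(S \right)} = - \frac{122}{39} - \frac{136}{S}$ ($s{\left(S \right)} = - 2 \left(- \frac{61}{-39} + \frac{68}{S}\right) = - 2 \left(\left(-61\right) \left(- \frac{1}{39}\right) + \frac{68}{S}\right) = - 2 \left(\frac{61}{39} + \frac{68}{S}\right) = - \frac{122}{39} - \frac{136}{S}$)
$\sqrt{s{\left(J{\left(10 \right)} \right)} - 15895} = \sqrt{\left(- \frac{122}{39} - \frac{136}{- \frac{13}{8} - \frac{5}{4}}\right) - 15895} = \sqrt{\left(- \frac{122}{39} - \frac{136}{- \frac{23}{8}}\right) - 15895} = \sqrt{\left(- \frac{122}{39} - - \frac{1088}{23}\right) - 15895} = \sqrt{\left(- \frac{122}{39} + \frac{1088}{23}\right) - 15895} = \sqrt{\frac{39626}{897} - 15895} = \sqrt{- \frac{14218189}{897}} = \frac{i \sqrt{12753715533}}{897}$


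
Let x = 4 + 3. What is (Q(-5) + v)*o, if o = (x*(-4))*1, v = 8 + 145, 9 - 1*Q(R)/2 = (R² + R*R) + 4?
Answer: -1764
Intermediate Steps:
Q(R) = 10 - 4*R² (Q(R) = 18 - 2*((R² + R*R) + 4) = 18 - 2*((R² + R²) + 4) = 18 - 2*(2*R² + 4) = 18 - 2*(4 + 2*R²) = 18 + (-8 - 4*R²) = 10 - 4*R²)
v = 153
x = 7
o = -28 (o = (7*(-4))*1 = -28*1 = -28)
(Q(-5) + v)*o = ((10 - 4*(-5)²) + 153)*(-28) = ((10 - 4*25) + 153)*(-28) = ((10 - 100) + 153)*(-28) = (-90 + 153)*(-28) = 63*(-28) = -1764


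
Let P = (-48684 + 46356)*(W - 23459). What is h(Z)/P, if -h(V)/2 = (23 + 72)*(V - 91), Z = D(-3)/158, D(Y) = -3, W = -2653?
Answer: 1366195/4802310144 ≈ 0.00028449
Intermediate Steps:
P = 60788736 (P = (-48684 + 46356)*(-2653 - 23459) = -2328*(-26112) = 60788736)
Z = -3/158 ≈ -0.018987
h(V) = 17290 - 190*V (h(V) = -2*(23 + 72)*(V - 91) = -190*(-91 + V) = -2*(-8645 + 95*V) = 17290 - 190*V)
h(Z)/P = (17290 - 190*(-3/158))/60788736 = (17290 + 285/79)*(1/60788736) = (1366195/79)*(1/60788736) = 1366195/4802310144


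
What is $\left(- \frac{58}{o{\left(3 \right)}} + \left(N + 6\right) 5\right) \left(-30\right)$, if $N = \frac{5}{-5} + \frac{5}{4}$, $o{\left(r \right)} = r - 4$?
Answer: $- \frac{5355}{2} \approx -2677.5$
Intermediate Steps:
$o{\left(r \right)} = -4 + r$
$N = \frac{1}{4}$ ($N = 5 \left(- \frac{1}{5}\right) + 5 \cdot \frac{1}{4} = -1 + \frac{5}{4} = \frac{1}{4} \approx 0.25$)
$\left(- \frac{58}{o{\left(3 \right)}} + \left(N + 6\right) 5\right) \left(-30\right) = \left(- \frac{58}{-4 + 3} + \left(\frac{1}{4} + 6\right) 5\right) \left(-30\right) = \left(- \frac{58}{-1} + \frac{25}{4} \cdot 5\right) \left(-30\right) = \left(\left(-58\right) \left(-1\right) + \frac{125}{4}\right) \left(-30\right) = \left(58 + \frac{125}{4}\right) \left(-30\right) = \frac{357}{4} \left(-30\right) = - \frac{5355}{2}$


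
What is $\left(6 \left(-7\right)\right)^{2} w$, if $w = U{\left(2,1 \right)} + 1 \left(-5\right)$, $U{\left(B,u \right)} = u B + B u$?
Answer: $-1764$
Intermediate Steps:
$U{\left(B,u \right)} = 2 B u$ ($U{\left(B,u \right)} = B u + B u = 2 B u$)
$w = -1$ ($w = 2 \cdot 2 \cdot 1 + 1 \left(-5\right) = 4 - 5 = -1$)
$\left(6 \left(-7\right)\right)^{2} w = \left(6 \left(-7\right)\right)^{2} \left(-1\right) = \left(-42\right)^{2} \left(-1\right) = 1764 \left(-1\right) = -1764$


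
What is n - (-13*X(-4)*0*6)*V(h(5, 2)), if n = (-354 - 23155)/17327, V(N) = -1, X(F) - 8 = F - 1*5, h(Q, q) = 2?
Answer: -23509/17327 ≈ -1.3568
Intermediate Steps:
X(F) = 3 + F (X(F) = 8 + (F - 1*5) = 8 + (F - 5) = 8 + (-5 + F) = 3 + F)
n = -23509/17327 (n = -23509*1/17327 = -23509/17327 ≈ -1.3568)
n - (-13*X(-4)*0*6)*V(h(5, 2)) = -23509/17327 - (-13*(3 - 4)*0*6)*(-1) = -23509/17327 - (-13*(-1*0)*6)*(-1) = -23509/17327 - (-0*6)*(-1) = -23509/17327 - (-13*0)*(-1) = -23509/17327 - 0*(-1) = -23509/17327 - 1*0 = -23509/17327 + 0 = -23509/17327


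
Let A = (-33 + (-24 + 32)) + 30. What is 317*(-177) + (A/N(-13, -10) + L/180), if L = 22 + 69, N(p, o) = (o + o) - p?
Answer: -70697603/1260 ≈ -56109.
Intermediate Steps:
A = 5 (A = (-33 + 8) + 30 = -25 + 30 = 5)
N(p, o) = -p + 2*o (N(p, o) = 2*o - p = -p + 2*o)
L = 91
317*(-177) + (A/N(-13, -10) + L/180) = 317*(-177) + (5/(-1*(-13) + 2*(-10)) + 91/180) = -56109 + (5/(13 - 20) + 91*(1/180)) = -56109 + (5/(-7) + 91/180) = -56109 + (5*(-⅐) + 91/180) = -56109 + (-5/7 + 91/180) = -56109 - 263/1260 = -70697603/1260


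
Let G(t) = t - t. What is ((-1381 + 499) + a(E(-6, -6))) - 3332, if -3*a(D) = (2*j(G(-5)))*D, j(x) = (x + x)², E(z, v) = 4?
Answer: -4214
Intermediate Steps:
G(t) = 0
j(x) = 4*x² (j(x) = (2*x)² = 4*x²)
a(D) = 0 (a(D) = -2*(4*0²)*D/3 = -2*(4*0)*D/3 = -2*0*D/3 = -0*D = -⅓*0 = 0)
((-1381 + 499) + a(E(-6, -6))) - 3332 = ((-1381 + 499) + 0) - 3332 = (-882 + 0) - 3332 = -882 - 3332 = -4214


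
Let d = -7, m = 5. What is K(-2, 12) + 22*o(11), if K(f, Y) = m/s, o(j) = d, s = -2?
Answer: -313/2 ≈ -156.50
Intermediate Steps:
o(j) = -7
K(f, Y) = -5/2 (K(f, Y) = 5/(-2) = 5*(-½) = -5/2)
K(-2, 12) + 22*o(11) = -5/2 + 22*(-7) = -5/2 - 154 = -313/2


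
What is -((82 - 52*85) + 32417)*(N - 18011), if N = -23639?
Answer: 1169490350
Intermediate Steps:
-((82 - 52*85) + 32417)*(N - 18011) = -((82 - 52*85) + 32417)*(-23639 - 18011) = -((82 - 4420) + 32417)*(-41650) = -(-4338 + 32417)*(-41650) = -28079*(-41650) = -1*(-1169490350) = 1169490350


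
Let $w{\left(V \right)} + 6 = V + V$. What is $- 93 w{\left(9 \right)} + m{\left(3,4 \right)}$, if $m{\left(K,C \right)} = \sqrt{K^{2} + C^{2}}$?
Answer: $-1111$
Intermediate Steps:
$w{\left(V \right)} = -6 + 2 V$ ($w{\left(V \right)} = -6 + \left(V + V\right) = -6 + 2 V$)
$m{\left(K,C \right)} = \sqrt{C^{2} + K^{2}}$
$- 93 w{\left(9 \right)} + m{\left(3,4 \right)} = - 93 \left(-6 + 2 \cdot 9\right) + \sqrt{4^{2} + 3^{2}} = - 93 \left(-6 + 18\right) + \sqrt{16 + 9} = \left(-93\right) 12 + \sqrt{25} = -1116 + 5 = -1111$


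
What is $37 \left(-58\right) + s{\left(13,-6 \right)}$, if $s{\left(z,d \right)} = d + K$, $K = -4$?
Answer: $-2156$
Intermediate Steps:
$s{\left(z,d \right)} = -4 + d$ ($s{\left(z,d \right)} = d - 4 = -4 + d$)
$37 \left(-58\right) + s{\left(13,-6 \right)} = 37 \left(-58\right) - 10 = -2146 - 10 = -2156$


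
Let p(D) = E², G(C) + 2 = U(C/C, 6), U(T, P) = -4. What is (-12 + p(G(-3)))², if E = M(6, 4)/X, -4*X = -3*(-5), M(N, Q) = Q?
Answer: 5973136/50625 ≈ 117.99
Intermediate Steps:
X = -15/4 (X = -(-3)*(-5)/4 = -¼*15 = -15/4 ≈ -3.7500)
G(C) = -6 (G(C) = -2 - 4 = -6)
E = -16/15 (E = 4/(-15/4) = 4*(-4/15) = -16/15 ≈ -1.0667)
p(D) = 256/225 (p(D) = (-16/15)² = 256/225)
(-12 + p(G(-3)))² = (-12 + 256/225)² = (-2444/225)² = 5973136/50625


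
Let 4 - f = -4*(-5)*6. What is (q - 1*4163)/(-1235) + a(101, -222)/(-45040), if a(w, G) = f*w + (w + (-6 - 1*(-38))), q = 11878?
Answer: -66635719/11124880 ≈ -5.9898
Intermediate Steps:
f = -116 (f = 4 - (-4*(-5))*6 = 4 - 20*6 = 4 - 1*120 = 4 - 120 = -116)
a(w, G) = 32 - 115*w (a(w, G) = -116*w + (w + (-6 - 1*(-38))) = -116*w + (w + (-6 + 38)) = -116*w + (w + 32) = -116*w + (32 + w) = 32 - 115*w)
(q - 1*4163)/(-1235) + a(101, -222)/(-45040) = (11878 - 1*4163)/(-1235) + (32 - 115*101)/(-45040) = (11878 - 4163)*(-1/1235) + (32 - 11615)*(-1/45040) = 7715*(-1/1235) - 11583*(-1/45040) = -1543/247 + 11583/45040 = -66635719/11124880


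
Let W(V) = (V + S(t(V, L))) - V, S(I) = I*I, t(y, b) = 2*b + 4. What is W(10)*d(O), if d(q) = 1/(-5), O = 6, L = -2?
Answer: 0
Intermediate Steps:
t(y, b) = 4 + 2*b
S(I) = I**2
d(q) = -1/5
W(V) = 0 (W(V) = (V + (4 + 2*(-2))**2) - V = (V + (4 - 4)**2) - V = (V + 0**2) - V = (V + 0) - V = V - V = 0)
W(10)*d(O) = 0*(-1/5) = 0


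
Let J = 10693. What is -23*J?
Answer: -245939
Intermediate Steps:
-23*J = -23*10693 = -1*245939 = -245939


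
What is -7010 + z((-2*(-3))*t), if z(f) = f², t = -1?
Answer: -6974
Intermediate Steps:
-7010 + z((-2*(-3))*t) = -7010 + (-2*(-3)*(-1))² = -7010 + (6*(-1))² = -7010 + (-6)² = -7010 + 36 = -6974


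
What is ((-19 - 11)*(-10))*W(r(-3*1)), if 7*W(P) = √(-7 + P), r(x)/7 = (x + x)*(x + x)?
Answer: 300*√5 ≈ 670.82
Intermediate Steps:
r(x) = 28*x² (r(x) = 7*((x + x)*(x + x)) = 7*((2*x)*(2*x)) = 7*(4*x²) = 28*x²)
W(P) = √(-7 + P)/7
((-19 - 11)*(-10))*W(r(-3*1)) = ((-19 - 11)*(-10))*(√(-7 + 28*(-3*1)²)/7) = (-30*(-10))*(√(-7 + 28*(-3)²)/7) = 300*(√(-7 + 28*9)/7) = 300*(√(-7 + 252)/7) = 300*(√245/7) = 300*((7*√5)/7) = 300*√5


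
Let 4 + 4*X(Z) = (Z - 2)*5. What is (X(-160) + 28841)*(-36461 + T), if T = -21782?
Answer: -3335867825/2 ≈ -1.6679e+9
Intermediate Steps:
X(Z) = -7/2 + 5*Z/4 (X(Z) = -1 + ((Z - 2)*5)/4 = -1 + ((-2 + Z)*5)/4 = -1 + (-10 + 5*Z)/4 = -1 + (-5/2 + 5*Z/4) = -7/2 + 5*Z/4)
(X(-160) + 28841)*(-36461 + T) = ((-7/2 + (5/4)*(-160)) + 28841)*(-36461 - 21782) = ((-7/2 - 200) + 28841)*(-58243) = (-407/2 + 28841)*(-58243) = (57275/2)*(-58243) = -3335867825/2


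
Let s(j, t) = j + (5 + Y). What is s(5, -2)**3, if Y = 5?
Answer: 3375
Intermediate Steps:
s(j, t) = 10 + j (s(j, t) = j + (5 + 5) = j + 10 = 10 + j)
s(5, -2)**3 = (10 + 5)**3 = 15**3 = 3375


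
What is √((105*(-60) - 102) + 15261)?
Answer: √8859 ≈ 94.122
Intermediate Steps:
√((105*(-60) - 102) + 15261) = √((-6300 - 102) + 15261) = √(-6402 + 15261) = √8859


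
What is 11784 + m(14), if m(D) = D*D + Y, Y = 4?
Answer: 11984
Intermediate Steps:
m(D) = 4 + D**2 (m(D) = D*D + 4 = D**2 + 4 = 4 + D**2)
11784 + m(14) = 11784 + (4 + 14**2) = 11784 + (4 + 196) = 11784 + 200 = 11984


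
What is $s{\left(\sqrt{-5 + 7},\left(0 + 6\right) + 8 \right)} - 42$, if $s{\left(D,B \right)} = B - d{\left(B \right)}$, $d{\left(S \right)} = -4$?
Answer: $-24$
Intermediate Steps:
$s{\left(D,B \right)} = 4 + B$ ($s{\left(D,B \right)} = B - -4 = B + 4 = 4 + B$)
$s{\left(\sqrt{-5 + 7},\left(0 + 6\right) + 8 \right)} - 42 = \left(4 + \left(\left(0 + 6\right) + 8\right)\right) - 42 = \left(4 + \left(6 + 8\right)\right) - 42 = \left(4 + 14\right) - 42 = 18 - 42 = -24$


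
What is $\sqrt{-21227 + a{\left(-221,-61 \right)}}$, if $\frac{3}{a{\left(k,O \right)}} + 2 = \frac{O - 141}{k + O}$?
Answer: $\frac{i \sqrt{695494310}}{181} \approx 145.7 i$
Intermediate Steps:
$a{\left(k,O \right)} = \frac{3}{-2 + \frac{-141 + O}{O + k}}$ ($a{\left(k,O \right)} = \frac{3}{-2 + \frac{O - 141}{k + O}} = \frac{3}{-2 + \frac{-141 + O}{O + k}}$)
$\sqrt{-21227 + a{\left(-221,-61 \right)}} = \sqrt{-21227 + \frac{3 \left(\left(-1\right) \left(-61\right) - -221\right)}{141 - 61 + 2 \left(-221\right)}} = \sqrt{-21227 + \frac{3 \left(61 + 221\right)}{141 - 61 - 442}} = \sqrt{-21227 + 3 \frac{1}{-362} \cdot 282} = \sqrt{-21227 + 3 \left(- \frac{1}{362}\right) 282} = \sqrt{-21227 - \frac{423}{181}} = \sqrt{- \frac{3842510}{181}} = \frac{i \sqrt{695494310}}{181}$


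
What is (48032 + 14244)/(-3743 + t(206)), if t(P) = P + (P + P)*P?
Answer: 62276/81335 ≈ 0.76567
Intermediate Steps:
t(P) = P + 2*P² (t(P) = P + (2*P)*P = P + 2*P²)
(48032 + 14244)/(-3743 + t(206)) = (48032 + 14244)/(-3743 + 206*(1 + 2*206)) = 62276/(-3743 + 206*(1 + 412)) = 62276/(-3743 + 206*413) = 62276/(-3743 + 85078) = 62276/81335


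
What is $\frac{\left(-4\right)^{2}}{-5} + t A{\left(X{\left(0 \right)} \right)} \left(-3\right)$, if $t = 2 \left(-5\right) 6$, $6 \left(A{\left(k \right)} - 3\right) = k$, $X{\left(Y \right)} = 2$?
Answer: $\frac{2984}{5} \approx 596.8$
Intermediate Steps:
$A{\left(k \right)} = 3 + \frac{k}{6}$
$t = -60$ ($t = \left(-10\right) 6 = -60$)
$\frac{\left(-4\right)^{2}}{-5} + t A{\left(X{\left(0 \right)} \right)} \left(-3\right) = \frac{\left(-4\right)^{2}}{-5} - 60 \left(3 + \frac{1}{6} \cdot 2\right) \left(-3\right) = 16 \left(- \frac{1}{5}\right) - 60 \left(3 + \frac{1}{3}\right) \left(-3\right) = - \frac{16}{5} - 60 \cdot \frac{10}{3} \left(-3\right) = - \frac{16}{5} - -600 = - \frac{16}{5} + 600 = \frac{2984}{5}$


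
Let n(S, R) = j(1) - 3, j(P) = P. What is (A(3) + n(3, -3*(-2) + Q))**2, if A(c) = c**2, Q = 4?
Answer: 49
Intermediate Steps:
n(S, R) = -2 (n(S, R) = 1 - 3 = -2)
(A(3) + n(3, -3*(-2) + Q))**2 = (3**2 - 2)**2 = (9 - 2)**2 = 7**2 = 49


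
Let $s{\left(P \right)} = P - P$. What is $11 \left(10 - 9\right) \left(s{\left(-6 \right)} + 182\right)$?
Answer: $2002$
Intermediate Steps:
$s{\left(P \right)} = 0$
$11 \left(10 - 9\right) \left(s{\left(-6 \right)} + 182\right) = 11 \left(10 - 9\right) \left(0 + 182\right) = 11 \cdot 1 \cdot 182 = 11 \cdot 182 = 2002$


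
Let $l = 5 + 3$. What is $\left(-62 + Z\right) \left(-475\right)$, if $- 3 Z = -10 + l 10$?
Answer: $\frac{121600}{3} \approx 40533.0$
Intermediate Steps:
$l = 8$
$Z = - \frac{70}{3}$ ($Z = - \frac{-10 + 8 \cdot 10}{3} = - \frac{-10 + 80}{3} = \left(- \frac{1}{3}\right) 70 = - \frac{70}{3} \approx -23.333$)
$\left(-62 + Z\right) \left(-475\right) = \left(-62 - \frac{70}{3}\right) \left(-475\right) = \left(- \frac{256}{3}\right) \left(-475\right) = \frac{121600}{3}$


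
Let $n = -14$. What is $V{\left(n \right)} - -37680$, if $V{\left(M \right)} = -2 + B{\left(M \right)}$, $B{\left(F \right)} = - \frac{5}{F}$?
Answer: $\frac{527497}{14} \approx 37678.0$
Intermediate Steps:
$V{\left(M \right)} = -2 - \frac{5}{M}$
$V{\left(n \right)} - -37680 = \left(-2 - \frac{5}{-14}\right) - -37680 = \left(-2 - - \frac{5}{14}\right) + 37680 = \left(-2 + \frac{5}{14}\right) + 37680 = - \frac{23}{14} + 37680 = \frac{527497}{14}$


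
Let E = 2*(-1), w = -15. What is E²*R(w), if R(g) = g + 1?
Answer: -56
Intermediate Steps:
E = -2
R(g) = 1 + g
E²*R(w) = (-2)²*(1 - 15) = 4*(-14) = -56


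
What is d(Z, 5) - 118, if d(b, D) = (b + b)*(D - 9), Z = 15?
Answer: -238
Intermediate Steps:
d(b, D) = 2*b*(-9 + D) (d(b, D) = (2*b)*(-9 + D) = 2*b*(-9 + D))
d(Z, 5) - 118 = 2*15*(-9 + 5) - 118 = 2*15*(-4) - 118 = -120 - 118 = -238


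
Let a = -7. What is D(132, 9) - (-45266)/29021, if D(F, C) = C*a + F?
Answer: 2047715/29021 ≈ 70.560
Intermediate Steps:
D(F, C) = F - 7*C (D(F, C) = C*(-7) + F = -7*C + F = F - 7*C)
D(132, 9) - (-45266)/29021 = (132 - 7*9) - (-45266)/29021 = (132 - 63) - (-45266)/29021 = 69 - 1*(-45266/29021) = 69 + 45266/29021 = 2047715/29021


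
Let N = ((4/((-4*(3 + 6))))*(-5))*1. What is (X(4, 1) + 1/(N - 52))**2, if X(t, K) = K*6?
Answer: 7667361/214369 ≈ 35.767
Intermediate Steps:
N = 5/9 (N = ((4/((-4*9)))*(-5))*1 = ((4/(-36))*(-5))*1 = ((4*(-1/36))*(-5))*1 = -1/9*(-5)*1 = (5/9)*1 = 5/9 ≈ 0.55556)
X(t, K) = 6*K
(X(4, 1) + 1/(N - 52))**2 = (6*1 + 1/(5/9 - 52))**2 = (6 + 1/(-463/9))**2 = (6 - 9/463)**2 = (2769/463)**2 = 7667361/214369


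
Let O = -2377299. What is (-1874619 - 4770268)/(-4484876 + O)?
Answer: 6644887/6862175 ≈ 0.96834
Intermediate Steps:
(-1874619 - 4770268)/(-4484876 + O) = (-1874619 - 4770268)/(-4484876 - 2377299) = -6644887/(-6862175) = -6644887*(-1/6862175) = 6644887/6862175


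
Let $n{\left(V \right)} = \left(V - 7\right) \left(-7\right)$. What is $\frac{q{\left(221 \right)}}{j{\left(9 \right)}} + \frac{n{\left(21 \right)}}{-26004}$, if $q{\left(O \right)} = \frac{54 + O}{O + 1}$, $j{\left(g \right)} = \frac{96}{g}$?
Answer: $\frac{1845791}{15394368} \approx 0.1199$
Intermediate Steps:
$q{\left(O \right)} = \frac{54 + O}{1 + O}$
$n{\left(V \right)} = 49 - 7 V$ ($n{\left(V \right)} = \left(-7 + V\right) \left(-7\right) = 49 - 7 V$)
$\frac{q{\left(221 \right)}}{j{\left(9 \right)}} + \frac{n{\left(21 \right)}}{-26004} = \frac{\frac{1}{1 + 221} \left(54 + 221\right)}{96 \cdot \frac{1}{9}} + \frac{49 - 147}{-26004} = \frac{\frac{1}{222} \cdot 275}{96 \cdot \frac{1}{9}} + \left(49 - 147\right) \left(- \frac{1}{26004}\right) = \frac{\frac{1}{222} \cdot 275}{\frac{32}{3}} - - \frac{49}{13002} = \frac{275}{222} \cdot \frac{3}{32} + \frac{49}{13002} = \frac{275}{2368} + \frac{49}{13002} = \frac{1845791}{15394368}$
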